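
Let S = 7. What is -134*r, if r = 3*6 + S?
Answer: -3350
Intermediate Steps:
r = 25 (r = 3*6 + 7 = 18 + 7 = 25)
-134*r = -134*25 = -3350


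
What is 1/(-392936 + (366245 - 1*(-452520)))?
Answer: 1/425829 ≈ 2.3484e-6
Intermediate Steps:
1/(-392936 + (366245 - 1*(-452520))) = 1/(-392936 + (366245 + 452520)) = 1/(-392936 + 818765) = 1/425829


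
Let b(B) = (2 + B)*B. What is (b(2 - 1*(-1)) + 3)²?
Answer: 324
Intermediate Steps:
b(B) = B*(2 + B)
(b(2 - 1*(-1)) + 3)² = ((2 - 1*(-1))*(2 + (2 - 1*(-1))) + 3)² = ((2 + 1)*(2 + (2 + 1)) + 3)² = (3*(2 + 3) + 3)² = (3*5 + 3)² = (15 + 3)² = 18² = 324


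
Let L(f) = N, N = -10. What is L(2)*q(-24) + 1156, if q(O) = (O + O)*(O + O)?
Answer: -21884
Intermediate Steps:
q(O) = 4*O² (q(O) = (2*O)*(2*O) = 4*O²)
L(f) = -10
L(2)*q(-24) + 1156 = -40*(-24)² + 1156 = -40*576 + 1156 = -10*2304 + 1156 = -23040 + 1156 = -21884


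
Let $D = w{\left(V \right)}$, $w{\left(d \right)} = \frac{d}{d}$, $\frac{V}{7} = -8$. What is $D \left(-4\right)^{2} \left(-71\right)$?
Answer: $-1136$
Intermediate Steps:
$V = -56$ ($V = 7 \left(-8\right) = -56$)
$w{\left(d \right)} = 1$
$D = 1$
$D \left(-4\right)^{2} \left(-71\right) = 1 \left(-4\right)^{2} \left(-71\right) = 1 \cdot 16 \left(-71\right) = 16 \left(-71\right) = -1136$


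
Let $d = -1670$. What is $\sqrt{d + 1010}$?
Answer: $2 i \sqrt{165} \approx 25.69 i$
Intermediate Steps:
$\sqrt{d + 1010} = \sqrt{-1670 + 1010} = \sqrt{-660} = 2 i \sqrt{165}$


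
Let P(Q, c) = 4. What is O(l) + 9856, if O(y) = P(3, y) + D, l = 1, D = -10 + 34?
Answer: 9884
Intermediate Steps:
D = 24
O(y) = 28 (O(y) = 4 + 24 = 28)
O(l) + 9856 = 28 + 9856 = 9884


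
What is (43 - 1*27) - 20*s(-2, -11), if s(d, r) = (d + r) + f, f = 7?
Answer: 136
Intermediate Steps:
s(d, r) = 7 + d + r (s(d, r) = (d + r) + 7 = 7 + d + r)
(43 - 1*27) - 20*s(-2, -11) = (43 - 1*27) - 20*(7 - 2 - 11) = (43 - 27) - 20*(-6) = 16 + 120 = 136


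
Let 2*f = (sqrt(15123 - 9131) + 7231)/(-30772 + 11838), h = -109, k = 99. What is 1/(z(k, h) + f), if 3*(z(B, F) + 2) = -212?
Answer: -940290878868/68507354970961 + 681624*sqrt(1498)/68507354970961 ≈ -0.013725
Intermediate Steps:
z(B, F) = -218/3 (z(B, F) = -2 + (1/3)*(-212) = -2 - 212/3 = -218/3)
f = -7231/37868 - sqrt(1498)/18934 (f = ((sqrt(15123 - 9131) + 7231)/(-30772 + 11838))/2 = ((sqrt(5992) + 7231)/(-18934))/2 = ((2*sqrt(1498) + 7231)*(-1/18934))/2 = ((7231 + 2*sqrt(1498))*(-1/18934))/2 = (-7231/18934 - sqrt(1498)/9467)/2 = -7231/37868 - sqrt(1498)/18934 ≈ -0.19300)
1/(z(k, h) + f) = 1/(-218/3 + (-7231/37868 - sqrt(1498)/18934)) = 1/(-8276917/113604 - sqrt(1498)/18934)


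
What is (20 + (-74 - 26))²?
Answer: 6400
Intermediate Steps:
(20 + (-74 - 26))² = (20 - 100)² = (-80)² = 6400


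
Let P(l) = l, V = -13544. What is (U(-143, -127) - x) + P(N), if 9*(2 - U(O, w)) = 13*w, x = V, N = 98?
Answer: 124447/9 ≈ 13827.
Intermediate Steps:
x = -13544
U(O, w) = 2 - 13*w/9
(U(-143, -127) - x) + P(N) = ((2 - 13/9*(-127)) - 1*(-13544)) + 98 = ((2 + 1651/9) + 13544) + 98 = (1669/9 + 13544) + 98 = 123565/9 + 98 = 124447/9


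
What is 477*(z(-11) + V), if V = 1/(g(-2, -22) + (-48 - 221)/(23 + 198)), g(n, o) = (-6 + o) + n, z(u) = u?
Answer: -36304470/6899 ≈ -5262.3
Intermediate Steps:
g(n, o) = -6 + n + o
V = -221/6899 (V = 1/((-6 - 2 - 22) + (-48 - 221)/(23 + 198)) = 1/(-30 - 269/221) = 1/(-6899/221) = -221/6899 ≈ -0.032034)
477*(z(-11) + V) = 477*(-11 - 221/6899) = 477*(-76110/6899) = -36304470/6899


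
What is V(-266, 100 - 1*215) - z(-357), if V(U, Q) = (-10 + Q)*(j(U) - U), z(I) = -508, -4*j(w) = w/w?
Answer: -130843/4 ≈ -32711.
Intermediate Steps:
j(w) = -1/4 (j(w) = -w/(4*w) = -1/4*1 = -1/4)
V(U, Q) = (-10 + Q)*(-1/4 - U)
V(-266, 100 - 1*215) - z(-357) = (5/2 + 10*(-266) - (100 - 1*215)/4 - 1*(100 - 1*215)*(-266)) - 1*(-508) = (5/2 - 2660 - (100 - 215)/4 - 1*(100 - 215)*(-266)) + 508 = (5/2 - 2660 - 1/4*(-115) - 1*(-115)*(-266)) + 508 = (5/2 - 2660 + 115/4 - 30590) + 508 = -132875/4 + 508 = -130843/4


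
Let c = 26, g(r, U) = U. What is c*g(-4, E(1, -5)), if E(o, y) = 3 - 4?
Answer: -26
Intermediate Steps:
E(o, y) = -1
c*g(-4, E(1, -5)) = 26*(-1) = -26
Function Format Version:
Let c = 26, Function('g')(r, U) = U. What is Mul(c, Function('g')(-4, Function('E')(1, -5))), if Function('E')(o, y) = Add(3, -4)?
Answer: -26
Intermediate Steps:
Function('E')(o, y) = -1
Mul(c, Function('g')(-4, Function('E')(1, -5))) = Mul(26, -1) = -26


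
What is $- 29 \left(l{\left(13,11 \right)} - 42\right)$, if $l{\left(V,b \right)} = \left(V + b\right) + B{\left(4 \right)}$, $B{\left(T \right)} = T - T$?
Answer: $522$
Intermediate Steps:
$B{\left(T \right)} = 0$
$l{\left(V,b \right)} = V + b$ ($l{\left(V,b \right)} = \left(V + b\right) + 0 = V + b$)
$- 29 \left(l{\left(13,11 \right)} - 42\right) = - 29 \left(\left(13 + 11\right) - 42\right) = - 29 \left(24 - 42\right) = \left(-29\right) \left(-18\right) = 522$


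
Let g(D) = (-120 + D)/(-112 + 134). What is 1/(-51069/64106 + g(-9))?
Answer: -352583/2348298 ≈ -0.15014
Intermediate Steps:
g(D) = -60/11 + D/22 (g(D) = (-120 + D)/22 = (-120 + D)*(1/22) = -60/11 + D/22)
1/(-51069/64106 + g(-9)) = 1/(-51069/64106 + (-60/11 + (1/22)*(-9))) = 1/(-51069*1/64106 + (-60/11 - 9/22)) = 1/(-51069/64106 - 129/22) = 1/(-2348298/352583) = -352583/2348298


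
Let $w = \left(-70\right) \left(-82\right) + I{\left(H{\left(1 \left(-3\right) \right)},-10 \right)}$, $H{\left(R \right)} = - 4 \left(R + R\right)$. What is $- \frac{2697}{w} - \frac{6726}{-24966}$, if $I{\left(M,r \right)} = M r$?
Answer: $- \frac{266143}{1204500} \approx -0.22096$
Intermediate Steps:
$H{\left(R \right)} = - 8 R$ ($H{\left(R \right)} = - 4 \cdot 2 R = - 8 R$)
$w = 5500$ ($w = \left(-70\right) \left(-82\right) + - 8 \cdot 1 \left(-3\right) \left(-10\right) = 5740 + \left(-8\right) \left(-3\right) \left(-10\right) = 5740 + 24 \left(-10\right) = 5740 - 240 = 5500$)
$- \frac{2697}{w} - \frac{6726}{-24966} = - \frac{2697}{5500} - \frac{6726}{-24966} = \left(-2697\right) \frac{1}{5500} - - \frac{59}{219} = - \frac{2697}{5500} + \frac{59}{219} = - \frac{266143}{1204500}$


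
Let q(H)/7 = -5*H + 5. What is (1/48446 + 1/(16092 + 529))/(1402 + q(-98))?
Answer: 65067/3919010441522 ≈ 1.6603e-8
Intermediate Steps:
q(H) = 35 - 35*H (q(H) = 7*(-5*H + 5) = 7*(5 - 5*H) = 35 - 35*H)
(1/48446 + 1/(16092 + 529))/(1402 + q(-98)) = (1/48446 + 1/(16092 + 529))/(1402 + (35 - 35*(-98))) = (1/48446 + 1/16621)/(1402 + (35 + 3430)) = (1/48446 + 1/16621)/(1402 + 3465) = (65067/805220966)/4867 = (65067/805220966)*(1/4867) = 65067/3919010441522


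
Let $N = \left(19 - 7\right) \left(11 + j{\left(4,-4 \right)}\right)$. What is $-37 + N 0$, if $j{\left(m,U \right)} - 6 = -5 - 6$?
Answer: $-37$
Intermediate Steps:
$j{\left(m,U \right)} = -5$ ($j{\left(m,U \right)} = 6 - 11 = -5$)
$N = 72$ ($N = \left(19 - 7\right) \left(11 - 5\right) = 12 \cdot 6 = 72$)
$-37 + N 0 = -37 + 72 \cdot 0 = -37 + 0 = -37$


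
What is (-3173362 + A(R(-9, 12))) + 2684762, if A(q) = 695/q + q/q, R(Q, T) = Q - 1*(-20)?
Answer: -5373894/11 ≈ -4.8854e+5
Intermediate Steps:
R(Q, T) = 20 + Q (R(Q, T) = Q + 20 = 20 + Q)
A(q) = 1 + 695/q (A(q) = 695/q + 1 = 1 + 695/q)
(-3173362 + A(R(-9, 12))) + 2684762 = (-3173362 + (695 + (20 - 9))/(20 - 9)) + 2684762 = (-3173362 + (695 + 11)/11) + 2684762 = (-3173362 + (1/11)*706) + 2684762 = (-3173362 + 706/11) + 2684762 = -34906276/11 + 2684762 = -5373894/11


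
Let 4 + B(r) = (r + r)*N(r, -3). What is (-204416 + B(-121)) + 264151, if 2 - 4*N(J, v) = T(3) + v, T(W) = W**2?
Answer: 59973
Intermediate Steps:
N(J, v) = -7/4 - v/4 (N(J, v) = 1/2 - (3**2 + v)/4 = 1/2 - (9 + v)/4 = 1/2 + (-9/4 - v/4) = -7/4 - v/4)
B(r) = -4 - 2*r (B(r) = -4 + (r + r)*(-7/4 - 1/4*(-3)) = -4 + (2*r)*(-7/4 + 3/4) = -4 + (2*r)*(-1) = -4 - 2*r)
(-204416 + B(-121)) + 264151 = (-204416 + (-4 - 2*(-121))) + 264151 = (-204416 + (-4 + 242)) + 264151 = (-204416 + 238) + 264151 = -204178 + 264151 = 59973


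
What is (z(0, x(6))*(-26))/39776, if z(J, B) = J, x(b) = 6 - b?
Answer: 0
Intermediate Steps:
(z(0, x(6))*(-26))/39776 = (0*(-26))/39776 = 0*(1/39776) = 0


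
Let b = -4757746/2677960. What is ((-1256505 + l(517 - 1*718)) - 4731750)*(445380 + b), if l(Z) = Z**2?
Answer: -1773508900974350529/669490 ≈ -2.6490e+12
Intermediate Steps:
b = -2378873/1338980 (b = -4757746*1/2677960 = -2378873/1338980 ≈ -1.7766)
((-1256505 + l(517 - 1*718)) - 4731750)*(445380 + b) = ((-1256505 + (517 - 1*718)**2) - 4731750)*(445380 - 2378873/1338980) = ((-1256505 + (517 - 718)**2) - 4731750)*(596352533527/1338980) = ((-1256505 + (-201)**2) - 4731750)*(596352533527/1338980) = ((-1256505 + 40401) - 4731750)*(596352533527/1338980) = (-1216104 - 4731750)*(596352533527/1338980) = -5947854*596352533527/1338980 = -1773508900974350529/669490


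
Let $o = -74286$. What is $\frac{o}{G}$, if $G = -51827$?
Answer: $\frac{74286}{51827} \approx 1.4333$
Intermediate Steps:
$\frac{o}{G} = - \frac{74286}{-51827} = \left(-74286\right) \left(- \frac{1}{51827}\right) = \frac{74286}{51827}$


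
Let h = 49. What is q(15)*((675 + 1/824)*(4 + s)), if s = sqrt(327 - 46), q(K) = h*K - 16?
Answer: 399908519/206 + 399908519*sqrt(281)/824 ≈ 1.0077e+7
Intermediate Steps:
q(K) = -16 + 49*K (q(K) = 49*K - 16 = -16 + 49*K)
s = sqrt(281) ≈ 16.763
q(15)*((675 + 1/824)*(4 + s)) = (-16 + 49*15)*((675 + 1/824)*(4 + sqrt(281))) = (-16 + 735)*((675 + 1/824)*(4 + sqrt(281))) = 719*(556201*(4 + sqrt(281))/824) = 719*(556201/206 + 556201*sqrt(281)/824) = 399908519/206 + 399908519*sqrt(281)/824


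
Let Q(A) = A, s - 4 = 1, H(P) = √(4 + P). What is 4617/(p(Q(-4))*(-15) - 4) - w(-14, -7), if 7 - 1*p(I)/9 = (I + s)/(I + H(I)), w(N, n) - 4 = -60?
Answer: 201668/3931 ≈ 51.302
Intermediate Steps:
s = 5 (s = 4 + 1 = 5)
w(N, n) = -56 (w(N, n) = 4 - 60 = -56)
p(I) = 63 - 9*(5 + I)/(I + √(4 + I)) (p(I) = 63 - 9*(I + 5)/(I + √(4 + I)) = 63 - 9*(5 + I)/(I + √(4 + I)))
4617/(p(Q(-4))*(-15) - 4) - w(-14, -7) = 4617/((9*(-5 + 6*(-4) + 7*√(4 - 4))/(-4 + √(4 - 4)))*(-15) - 4) - 1*(-56) = 4617/((9*(-5 - 24 + 7*√0)/(-4 + √0))*(-15) - 4) + 56 = 4617/((9*(-5 - 24 + 7*0)/(-4 + 0))*(-15) - 4) + 56 = 4617/((9*(-5 - 24 + 0)/(-4))*(-15) - 4) + 56 = 4617/((9*(-¼)*(-29))*(-15) - 4) + 56 = 4617/((261/4)*(-15) - 4) + 56 = 4617/(-3915/4 - 4) + 56 = 4617/(-3931/4) + 56 = 4617*(-4/3931) + 56 = -18468/3931 + 56 = 201668/3931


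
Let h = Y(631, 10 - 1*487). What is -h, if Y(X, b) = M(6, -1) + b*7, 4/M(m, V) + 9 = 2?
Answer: 23377/7 ≈ 3339.6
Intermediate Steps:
M(m, V) = -4/7 (M(m, V) = 4/(-9 + 2) = 4/(-7) = 4*(-1/7) = -4/7)
Y(X, b) = -4/7 + 7*b (Y(X, b) = -4/7 + b*7 = -4/7 + 7*b)
h = -23377/7 (h = -4/7 + 7*(10 - 1*487) = -4/7 + 7*(10 - 487) = -4/7 + 7*(-477) = -4/7 - 3339 = -23377/7 ≈ -3339.6)
-h = -1*(-23377/7) = 23377/7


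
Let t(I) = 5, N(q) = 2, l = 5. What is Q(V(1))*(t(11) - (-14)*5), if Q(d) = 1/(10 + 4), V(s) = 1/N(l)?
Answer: 75/14 ≈ 5.3571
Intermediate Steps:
V(s) = 1/2
Q(d) = 1/14
Q(V(1))*(t(11) - (-14)*5) = (5 - (-14)*5)/14 = (5 - 1*(-70))/14 = (5 + 70)/14 = (1/14)*75 = 75/14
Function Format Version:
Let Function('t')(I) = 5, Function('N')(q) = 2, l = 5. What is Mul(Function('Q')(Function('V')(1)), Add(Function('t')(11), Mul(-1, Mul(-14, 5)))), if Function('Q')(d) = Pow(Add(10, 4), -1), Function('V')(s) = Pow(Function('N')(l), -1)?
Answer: Rational(75, 14) ≈ 5.3571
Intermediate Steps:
Function('V')(s) = Rational(1, 2) (Function('V')(s) = Pow(2, -1) = Rational(1, 2))
Function('Q')(d) = Rational(1, 14) (Function('Q')(d) = Pow(14, -1) = Rational(1, 14))
Mul(Function('Q')(Function('V')(1)), Add(Function('t')(11), Mul(-1, Mul(-14, 5)))) = Mul(Rational(1, 14), Add(5, Mul(-1, Mul(-14, 5)))) = Mul(Rational(1, 14), Add(5, Mul(-1, -70))) = Mul(Rational(1, 14), Add(5, 70)) = Mul(Rational(1, 14), 75) = Rational(75, 14)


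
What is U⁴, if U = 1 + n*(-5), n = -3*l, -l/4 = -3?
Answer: 1073283121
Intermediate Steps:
l = 12 (l = -4*(-3) = 12)
n = -36 (n = -3*12 = -36)
U = 181 (U = 1 - 36*(-5) = 1 + 180 = 181)
U⁴ = 181⁴ = 1073283121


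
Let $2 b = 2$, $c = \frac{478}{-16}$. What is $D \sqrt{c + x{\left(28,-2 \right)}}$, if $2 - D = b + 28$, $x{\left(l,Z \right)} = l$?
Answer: $- \frac{27 i \sqrt{30}}{4} \approx - 36.971 i$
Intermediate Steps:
$c = - \frac{239}{8}$ ($c = 478 \left(- \frac{1}{16}\right) = - \frac{239}{8} \approx -29.875$)
$b = 1$ ($b = \frac{1}{2} \cdot 2 = 1$)
$D = -27$ ($D = 2 - \left(1 + 28\right) = 2 - 29 = -27$)
$D \sqrt{c + x{\left(28,-2 \right)}} = - 27 \sqrt{- \frac{239}{8} + 28} = - 27 \sqrt{- \frac{15}{8}} = - 27 \frac{i \sqrt{30}}{4} = - \frac{27 i \sqrt{30}}{4}$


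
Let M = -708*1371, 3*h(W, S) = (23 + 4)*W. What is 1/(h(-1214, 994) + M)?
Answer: -1/981594 ≈ -1.0188e-6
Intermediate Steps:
h(W, S) = 9*W (h(W, S) = ((23 + 4)*W)/3 = (27*W)/3 = 9*W)
M = -970668
1/(h(-1214, 994) + M) = 1/(9*(-1214) - 970668) = 1/(-10926 - 970668) = 1/(-981594) = -1/981594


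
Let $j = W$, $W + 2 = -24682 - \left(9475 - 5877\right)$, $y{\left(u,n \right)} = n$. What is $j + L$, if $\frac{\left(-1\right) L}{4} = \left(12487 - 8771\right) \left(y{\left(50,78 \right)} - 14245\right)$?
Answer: $210550006$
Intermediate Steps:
$L = 210578288$ ($L = - 4 \left(12487 - 8771\right) \left(78 - 14245\right) = - 4 \cdot 3716 \left(-14167\right) = \left(-4\right) \left(-52644572\right) = 210578288$)
$W = -28282$ ($W = -2 - \left(34157 - 5877\right) = -2 - 28280 = -28282$)
$j = -28282$
$j + L = -28282 + 210578288 = 210550006$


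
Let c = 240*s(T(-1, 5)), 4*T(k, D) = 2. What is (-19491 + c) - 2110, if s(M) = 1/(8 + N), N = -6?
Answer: -21481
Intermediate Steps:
T(k, D) = ½ (T(k, D) = (¼)*2 = ½)
s(M) = ½ (s(M) = 1/(8 - 6) = 1/2 = ½)
c = 120 (c = 240*(½) = 120)
(-19491 + c) - 2110 = (-19491 + 120) - 2110 = -19371 - 2110 = -21481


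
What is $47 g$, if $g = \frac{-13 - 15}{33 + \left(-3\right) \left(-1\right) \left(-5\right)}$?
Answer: $- \frac{658}{9} \approx -73.111$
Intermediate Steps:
$g = - \frac{14}{9}$ ($g = - \frac{28}{33 + 3 \left(-5\right)} = - \frac{28}{33 - 15} = - \frac{28}{18} = \left(-28\right) \frac{1}{18} = - \frac{14}{9} \approx -1.5556$)
$47 g = 47 \left(- \frac{14}{9}\right) = - \frac{658}{9}$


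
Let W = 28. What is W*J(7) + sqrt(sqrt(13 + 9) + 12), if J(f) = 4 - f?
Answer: -84 + sqrt(12 + sqrt(22)) ≈ -79.915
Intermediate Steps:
W*J(7) + sqrt(sqrt(13 + 9) + 12) = 28*(4 - 1*7) + sqrt(sqrt(13 + 9) + 12) = 28*(4 - 7) + sqrt(sqrt(22) + 12) = 28*(-3) + sqrt(12 + sqrt(22)) = -84 + sqrt(12 + sqrt(22))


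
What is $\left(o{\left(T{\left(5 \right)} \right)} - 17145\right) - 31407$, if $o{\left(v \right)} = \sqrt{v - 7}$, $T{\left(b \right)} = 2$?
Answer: $-48552 + i \sqrt{5} \approx -48552.0 + 2.2361 i$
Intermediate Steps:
$o{\left(v \right)} = \sqrt{-7 + v}$
$\left(o{\left(T{\left(5 \right)} \right)} - 17145\right) - 31407 = \left(\sqrt{-7 + 2} - 17145\right) - 31407 = \left(\sqrt{-5} - 17145\right) - 31407 = \left(i \sqrt{5} - 17145\right) - 31407 = \left(-17145 + i \sqrt{5}\right) - 31407 = -48552 + i \sqrt{5}$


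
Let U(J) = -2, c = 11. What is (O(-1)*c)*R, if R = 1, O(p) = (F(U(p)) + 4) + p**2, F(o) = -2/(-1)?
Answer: 77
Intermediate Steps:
F(o) = 2 (F(o) = -2*(-1) = 2)
O(p) = 6 + p**2 (O(p) = (2 + 4) + p**2 = 6 + p**2)
(O(-1)*c)*R = ((6 + (-1)**2)*11)*1 = ((6 + 1)*11)*1 = (7*11)*1 = 77*1 = 77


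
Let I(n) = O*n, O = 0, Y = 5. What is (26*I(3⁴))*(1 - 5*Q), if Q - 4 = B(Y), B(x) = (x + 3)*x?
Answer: 0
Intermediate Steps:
B(x) = x*(3 + x) (B(x) = (3 + x)*x = x*(3 + x))
Q = 44 (Q = 4 + 5*(3 + 5) = 4 + 5*8 = 4 + 40 = 44)
I(n) = 0 (I(n) = 0*n = 0)
(26*I(3⁴))*(1 - 5*Q) = (26*0)*(1 - 5*44) = 0*(1 - 220) = 0*(-219) = 0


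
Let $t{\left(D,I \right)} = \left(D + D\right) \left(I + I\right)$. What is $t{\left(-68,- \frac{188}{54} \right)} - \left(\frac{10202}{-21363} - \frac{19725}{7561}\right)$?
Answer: $\frac{1381115915881}{1453730787} \approx 950.05$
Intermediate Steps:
$t{\left(D,I \right)} = 4 D I$ ($t{\left(D,I \right)} = 2 D 2 I = 4 D I$)
$t{\left(-68,- \frac{188}{54} \right)} - \left(\frac{10202}{-21363} - \frac{19725}{7561}\right) = 4 \left(-68\right) \left(- \frac{188}{54}\right) - \left(\frac{10202}{-21363} - \frac{19725}{7561}\right) = 4 \left(-68\right) \left(\left(-188\right) \frac{1}{54}\right) - \left(10202 \left(- \frac{1}{21363}\right) - \frac{19725}{7561}\right) = 4 \left(-68\right) \left(- \frac{94}{27}\right) - \left(- \frac{10202}{21363} - \frac{19725}{7561}\right) = \frac{25568}{27} - - \frac{498522497}{161525643} = \frac{25568}{27} + \frac{498522497}{161525643} = \frac{1381115915881}{1453730787}$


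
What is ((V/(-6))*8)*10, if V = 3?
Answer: -40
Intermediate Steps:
((V/(-6))*8)*10 = ((3/(-6))*8)*10 = ((3*(-1/6))*8)*10 = -1/2*8*10 = -4*10 = -40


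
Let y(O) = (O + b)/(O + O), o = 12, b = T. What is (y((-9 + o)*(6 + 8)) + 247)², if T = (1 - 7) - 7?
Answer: 431683729/7056 ≈ 61180.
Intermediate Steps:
T = -13 (T = -6 - 7 = -13)
b = -13
y(O) = (-13 + O)/(2*O) (y(O) = (O - 13)/(O + O) = (-13 + O)/((2*O)) = (-13 + O)*(1/(2*O)) = (-13 + O)/(2*O))
(y((-9 + o)*(6 + 8)) + 247)² = ((-13 + (-9 + 12)*(6 + 8))/(2*(((-9 + 12)*(6 + 8)))) + 247)² = ((-13 + 3*14)/(2*((3*14))) + 247)² = ((½)*(-13 + 42)/42 + 247)² = ((½)*(1/42)*29 + 247)² = (29/84 + 247)² = (20777/84)² = 431683729/7056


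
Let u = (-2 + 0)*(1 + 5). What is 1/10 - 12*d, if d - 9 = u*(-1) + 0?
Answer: -2519/10 ≈ -251.90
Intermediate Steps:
u = -12 (u = -2*6 = -12)
d = 21 (d = 9 + (-12*(-1) + 0) = 9 + (12 + 0) = 9 + 12 = 21)
1/10 - 12*d = 1/10 - 12*21 = ⅒ - 252 = -2519/10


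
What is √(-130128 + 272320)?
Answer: 4*√8887 ≈ 377.08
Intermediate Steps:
√(-130128 + 272320) = √142192 = 4*√8887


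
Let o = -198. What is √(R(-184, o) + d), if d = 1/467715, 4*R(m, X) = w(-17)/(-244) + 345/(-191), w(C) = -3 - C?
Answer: I*√221367382702747788210/21797389860 ≈ 0.68258*I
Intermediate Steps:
R(m, X) = -43427/93208 (R(m, X) = ((-3 - 1*(-17))/(-244) + 345/(-191))/4 = ((-3 + 17)*(-1/244) + 345*(-1/191))/4 = (14*(-1/244) - 345/191)/4 = (-7/122 - 345/191)/4 = (¼)*(-43427/23302) = -43427/93208)
d = 1/467715 ≈ 2.1381e-6
√(R(-184, o) + d) = √(-43427/93208 + 1/467715) = √(-20311366097/43594779720) = I*√221367382702747788210/21797389860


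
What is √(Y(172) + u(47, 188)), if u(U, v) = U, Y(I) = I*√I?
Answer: √(47 + 344*√43) ≈ 47.987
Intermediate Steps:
Y(I) = I^(3/2)
√(Y(172) + u(47, 188)) = √(172^(3/2) + 47) = √(344*√43 + 47) = √(47 + 344*√43)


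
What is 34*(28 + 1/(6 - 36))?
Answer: 14263/15 ≈ 950.87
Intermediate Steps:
34*(28 + 1/(6 - 36)) = 34*(28 + 1/(-30)) = 34*(28 - 1/30) = 34*(839/30) = 14263/15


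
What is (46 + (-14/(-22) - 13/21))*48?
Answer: 170080/77 ≈ 2208.8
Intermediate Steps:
(46 + (-14/(-22) - 13/21))*48 = (46 + (-14*(-1/22) - 13*1/21))*48 = (46 + (7/11 - 13/21))*48 = (46 + 4/231)*48 = (10630/231)*48 = 170080/77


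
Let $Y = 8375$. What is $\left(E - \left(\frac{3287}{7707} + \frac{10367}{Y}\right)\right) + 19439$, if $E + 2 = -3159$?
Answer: $\frac{1050574395656}{64546125} \approx 16276.0$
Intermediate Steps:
$E = -3161$ ($E = -2 - 3159 = -3161$)
$\left(E - \left(\frac{3287}{7707} + \frac{10367}{Y}\right)\right) + 19439 = \left(-3161 - \left(\frac{3287}{7707} + \frac{10367}{8375}\right)\right) + 19439 = \left(-3161 - \frac{107427094}{64546125}\right) + 19439 = - \frac{204137728219}{64546125} + 19439 = \frac{1050574395656}{64546125}$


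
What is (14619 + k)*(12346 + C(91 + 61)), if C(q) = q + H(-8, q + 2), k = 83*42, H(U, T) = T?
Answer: 229064460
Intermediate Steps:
k = 3486
C(q) = 2 + 2*q (C(q) = q + (q + 2) = q + (2 + q) = 2 + 2*q)
(14619 + k)*(12346 + C(91 + 61)) = (14619 + 3486)*(12346 + (2 + 2*(91 + 61))) = 18105*(12346 + (2 + 2*152)) = 18105*(12346 + (2 + 304)) = 18105*(12346 + 306) = 18105*12652 = 229064460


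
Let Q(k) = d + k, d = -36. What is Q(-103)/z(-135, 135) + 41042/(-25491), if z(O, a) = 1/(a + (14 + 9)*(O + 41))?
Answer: 7182124681/25491 ≈ 2.8175e+5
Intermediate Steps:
z(O, a) = 1/(943 + a + 23*O) (z(O, a) = 1/(a + 23*(41 + O)) = 1/(a + (943 + 23*O)) = 1/(943 + a + 23*O))
Q(k) = -36 + k
Q(-103)/z(-135, 135) + 41042/(-25491) = (-36 - 103)/(1/(943 + 135 + 23*(-135))) + 41042/(-25491) = -139/(1/(943 + 135 - 3105)) + 41042*(-1/25491) = -139/(1/(-2027)) - 41042/25491 = -139/(-1/2027) - 41042/25491 = -139*(-2027) - 41042/25491 = 281753 - 41042/25491 = 7182124681/25491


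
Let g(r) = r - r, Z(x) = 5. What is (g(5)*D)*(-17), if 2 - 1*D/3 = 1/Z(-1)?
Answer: 0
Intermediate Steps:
g(r) = 0
D = 27/5 (D = 6 - 3/5 = 6 - 3*⅕ = 6 - ⅗ = 27/5 ≈ 5.4000)
(g(5)*D)*(-17) = (0*(27/5))*(-17) = 0*(-17) = 0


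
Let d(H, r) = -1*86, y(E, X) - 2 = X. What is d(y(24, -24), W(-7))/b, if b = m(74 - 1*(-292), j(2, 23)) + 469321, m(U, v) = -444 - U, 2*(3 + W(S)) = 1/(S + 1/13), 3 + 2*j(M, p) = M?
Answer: -86/468511 ≈ -0.00018356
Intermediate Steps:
y(E, X) = 2 + X
j(M, p) = -3/2 + M/2
W(S) = -3 + 1/(2*(1/13 + S)) (W(S) = -3 + 1/(2*(S + 1/13)) = -3 + 1/(2*(1/13 + S)))
d(H, r) = -86
b = 468511 (b = (-444 - (74 - 1*(-292))) + 469321 = (-444 - (74 + 292)) + 469321 = (-444 - 1*366) + 469321 = (-444 - 366) + 469321 = -810 + 469321 = 468511)
d(y(24, -24), W(-7))/b = -86/468511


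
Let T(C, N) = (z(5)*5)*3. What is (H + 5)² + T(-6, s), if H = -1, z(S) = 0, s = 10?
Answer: 16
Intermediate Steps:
T(C, N) = 0 (T(C, N) = (0*5)*3 = 0*3 = 0)
(H + 5)² + T(-6, s) = (-1 + 5)² + 0 = 4² + 0 = 16 + 0 = 16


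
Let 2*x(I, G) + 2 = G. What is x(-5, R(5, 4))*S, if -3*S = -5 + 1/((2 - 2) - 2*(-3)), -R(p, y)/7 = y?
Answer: -145/6 ≈ -24.167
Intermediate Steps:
R(p, y) = -7*y
x(I, G) = -1 + G/2
S = 29/18 (S = -(-5 + 1/((2 - 2) - 2*(-3)))/3 = -(-5 + 1/(0 + 6))/3 = -(-5 + 1/6)/3 = -1/3*(-29/6) = 29/18 ≈ 1.6111)
x(-5, R(5, 4))*S = (-1 + (-7*4)/2)*(29/18) = (-1 + (1/2)*(-28))*(29/18) = (-1 - 14)*(29/18) = -15*29/18 = -145/6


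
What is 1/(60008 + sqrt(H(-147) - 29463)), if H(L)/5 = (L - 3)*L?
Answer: 60008/3600879277 - sqrt(80787)/3600879277 ≈ 1.6586e-5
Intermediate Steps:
H(L) = 5*L*(-3 + L) (H(L) = 5*((L - 3)*L) = 5*((-3 + L)*L) = 5*(L*(-3 + L)) = 5*L*(-3 + L))
1/(60008 + sqrt(H(-147) - 29463)) = 1/(60008 + sqrt(5*(-147)*(-3 - 147) - 29463)) = 1/(60008 + sqrt(5*(-147)*(-150) - 29463)) = 1/(60008 + sqrt(110250 - 29463)) = 1/(60008 + sqrt(80787))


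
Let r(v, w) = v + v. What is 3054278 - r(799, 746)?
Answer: 3052680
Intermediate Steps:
r(v, w) = 2*v
3054278 - r(799, 746) = 3054278 - 2*799 = 3054278 - 1*1598 = 3054278 - 1598 = 3052680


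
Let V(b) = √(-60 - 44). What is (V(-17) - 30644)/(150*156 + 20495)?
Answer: -30644/43895 + 2*I*√26/43895 ≈ -0.69812 + 0.00023233*I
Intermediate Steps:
V(b) = 2*I*√26 (V(b) = √(-104) = 2*I*√26)
(V(-17) - 30644)/(150*156 + 20495) = (2*I*√26 - 30644)/(150*156 + 20495) = (-30644 + 2*I*√26)/(23400 + 20495) = (-30644 + 2*I*√26)/43895 = (-30644 + 2*I*√26)*(1/43895) = -30644/43895 + 2*I*√26/43895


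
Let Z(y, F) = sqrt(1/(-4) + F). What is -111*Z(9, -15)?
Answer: -111*I*sqrt(61)/2 ≈ -433.47*I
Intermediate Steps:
Z(y, F) = sqrt(-1/4 + F)
-111*Z(9, -15) = -111*sqrt(-1 + 4*(-15))/2 = -111*sqrt(-1 - 60)/2 = -111*sqrt(-61)/2 = -111*I*sqrt(61)/2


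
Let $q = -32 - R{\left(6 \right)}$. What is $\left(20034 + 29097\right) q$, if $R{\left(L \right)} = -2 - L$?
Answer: $-1179144$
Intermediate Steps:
$q = -24$ ($q = -32 - \left(-2 - 6\right) = -32 - -8 = -32 + 8 = -24$)
$\left(20034 + 29097\right) q = \left(20034 + 29097\right) \left(-24\right) = 49131 \left(-24\right) = -1179144$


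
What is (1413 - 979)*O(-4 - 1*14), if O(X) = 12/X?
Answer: -868/3 ≈ -289.33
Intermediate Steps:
(1413 - 979)*O(-4 - 1*14) = (1413 - 979)*(12/(-4 - 1*14)) = 434*(12/(-4 - 14)) = 434*(12/(-18)) = 434*(12*(-1/18)) = 434*(-2/3) = -868/3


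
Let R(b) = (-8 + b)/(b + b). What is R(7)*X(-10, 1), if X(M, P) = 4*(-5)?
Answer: 10/7 ≈ 1.4286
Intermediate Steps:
X(M, P) = -20
R(b) = (-8 + b)/(2*b) (R(b) = (-8 + b)/((2*b)) = (-8 + b)*(1/(2*b)) = (-8 + b)/(2*b))
R(7)*X(-10, 1) = ((½)*(-8 + 7)/7)*(-20) = ((½)*(⅐)*(-1))*(-20) = -1/14*(-20) = 10/7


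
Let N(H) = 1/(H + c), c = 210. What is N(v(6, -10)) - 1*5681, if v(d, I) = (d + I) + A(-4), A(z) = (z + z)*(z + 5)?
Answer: -1124837/198 ≈ -5681.0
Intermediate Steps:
A(z) = 2*z*(5 + z) (A(z) = (2*z)*(5 + z) = 2*z*(5 + z))
v(d, I) = -8 + I + d (v(d, I) = (d + I) + 2*(-4)*(5 - 4) = (I + d) + 2*(-4)*1 = (I + d) - 8 = -8 + I + d)
N(H) = 1/(210 + H) (N(H) = 1/(H + 210) = 1/(210 + H))
N(v(6, -10)) - 1*5681 = 1/(210 + (-8 - 10 + 6)) - 1*5681 = 1/(210 - 12) - 5681 = 1/198 - 5681 = -1124837/198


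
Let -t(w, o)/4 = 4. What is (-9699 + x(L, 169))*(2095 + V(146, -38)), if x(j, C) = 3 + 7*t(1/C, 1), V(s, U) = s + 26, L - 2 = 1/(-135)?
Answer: -22234736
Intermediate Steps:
L = 269/135 (L = 2 + 1/(-135) = 2 - 1/135 = 269/135 ≈ 1.9926)
t(w, o) = -16 (t(w, o) = -4*4 = -16)
V(s, U) = 26 + s
x(j, C) = -109 (x(j, C) = 3 + 7*(-16) = 3 - 112 = -109)
(-9699 + x(L, 169))*(2095 + V(146, -38)) = (-9699 - 109)*(2095 + (26 + 146)) = -9808*(2095 + 172) = -9808*2267 = -22234736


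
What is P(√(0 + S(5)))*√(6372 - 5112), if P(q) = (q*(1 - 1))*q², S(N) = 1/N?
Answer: 0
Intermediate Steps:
P(q) = 0 (P(q) = (q*0)*q² = 0*q² = 0)
P(√(0 + S(5)))*√(6372 - 5112) = 0*√(6372 - 5112) = 0*√1260 = 0*(6*√35) = 0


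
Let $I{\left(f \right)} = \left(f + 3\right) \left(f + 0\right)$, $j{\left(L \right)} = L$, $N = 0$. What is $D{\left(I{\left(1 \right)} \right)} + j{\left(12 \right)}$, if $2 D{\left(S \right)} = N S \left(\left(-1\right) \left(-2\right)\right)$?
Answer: $12$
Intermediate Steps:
$I{\left(f \right)} = f \left(3 + f\right)$ ($I{\left(f \right)} = \left(3 + f\right) f = f \left(3 + f\right)$)
$D{\left(S \right)} = 0$ ($D{\left(S \right)} = \frac{0 S \left(\left(-1\right) \left(-2\right)\right)}{2} = \frac{0 \cdot 2}{2} = \frac{1}{2} \cdot 0 = 0$)
$D{\left(I{\left(1 \right)} \right)} + j{\left(12 \right)} = 0 + 12 = 12$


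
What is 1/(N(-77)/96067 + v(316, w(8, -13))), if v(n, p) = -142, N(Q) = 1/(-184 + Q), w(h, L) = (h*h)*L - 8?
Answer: -25073487/3560435155 ≈ -0.0070423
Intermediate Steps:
w(h, L) = -8 + L*h**2 (w(h, L) = h**2*L - 8 = L*h**2 - 8 = -8 + L*h**2)
1/(N(-77)/96067 + v(316, w(8, -13))) = 1/(1/(-184 - 77*96067) - 142) = 1/((1/96067)/(-261) - 142) = 1/(-1/261*1/96067 - 142) = 1/(-1/25073487 - 142) = 1/(-3560435155/25073487) = -25073487/3560435155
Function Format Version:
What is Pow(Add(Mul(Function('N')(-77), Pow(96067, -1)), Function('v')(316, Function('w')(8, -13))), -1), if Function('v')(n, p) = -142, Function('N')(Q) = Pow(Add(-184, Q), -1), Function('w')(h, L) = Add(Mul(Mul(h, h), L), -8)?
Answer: Rational(-25073487, 3560435155) ≈ -0.0070423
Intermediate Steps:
Function('w')(h, L) = Add(-8, Mul(L, Pow(h, 2))) (Function('w')(h, L) = Add(Mul(Pow(h, 2), L), -8) = Add(Mul(L, Pow(h, 2)), -8) = Add(-8, Mul(L, Pow(h, 2))))
Pow(Add(Mul(Function('N')(-77), Pow(96067, -1)), Function('v')(316, Function('w')(8, -13))), -1) = Pow(Add(Mul(Pow(Add(-184, -77), -1), Pow(96067, -1)), -142), -1) = Pow(Add(Mul(Pow(-261, -1), Rational(1, 96067)), -142), -1) = Pow(Add(Mul(Rational(-1, 261), Rational(1, 96067)), -142), -1) = Pow(Add(Rational(-1, 25073487), -142), -1) = Pow(Rational(-3560435155, 25073487), -1) = Rational(-25073487, 3560435155)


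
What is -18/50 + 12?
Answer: 291/25 ≈ 11.640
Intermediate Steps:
-18/50 + 12 = (1/50)*(-18) + 12 = -9/25 + 12 = 291/25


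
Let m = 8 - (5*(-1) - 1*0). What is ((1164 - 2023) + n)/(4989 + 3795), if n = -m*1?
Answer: -109/1098 ≈ -0.099271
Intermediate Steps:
m = 13 (m = 8 - (-5 + 0) = 8 - 1*(-5) = 8 + 5 = 13)
n = -13 (n = -1*13*1 = -13*1 = -13)
((1164 - 2023) + n)/(4989 + 3795) = ((1164 - 2023) - 13)/(4989 + 3795) = (-859 - 13)/8784 = -872*1/8784 = -109/1098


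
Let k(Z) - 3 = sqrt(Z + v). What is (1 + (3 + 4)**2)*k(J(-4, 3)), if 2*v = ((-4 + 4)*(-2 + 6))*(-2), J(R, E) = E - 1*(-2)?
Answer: 150 + 50*sqrt(5) ≈ 261.80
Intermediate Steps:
J(R, E) = 2 + E (J(R, E) = E + 2 = 2 + E)
v = 0 (v = (((-4 + 4)*(-2 + 6))*(-2))/2 = ((0*4)*(-2))/2 = (0*(-2))/2 = (1/2)*0 = 0)
k(Z) = 3 + sqrt(Z) (k(Z) = 3 + sqrt(Z + 0) = 3 + sqrt(Z))
(1 + (3 + 4)**2)*k(J(-4, 3)) = (1 + (3 + 4)**2)*(3 + sqrt(2 + 3)) = (1 + 7**2)*(3 + sqrt(5)) = (1 + 49)*(3 + sqrt(5)) = 50*(3 + sqrt(5)) = 150 + 50*sqrt(5)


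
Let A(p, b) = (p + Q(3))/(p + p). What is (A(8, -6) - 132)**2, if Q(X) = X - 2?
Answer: 4422609/256 ≈ 17276.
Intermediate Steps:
Q(X) = -2 + X
A(p, b) = (1 + p)/(2*p) (A(p, b) = (p + (-2 + 3))/(p + p) = (p + 1)/((2*p)) = (1 + p)*(1/(2*p)) = (1 + p)/(2*p))
(A(8, -6) - 132)**2 = ((1/2)*(1 + 8)/8 - 132)**2 = ((1/2)*(1/8)*9 - 132)**2 = (9/16 - 132)**2 = (-2103/16)**2 = 4422609/256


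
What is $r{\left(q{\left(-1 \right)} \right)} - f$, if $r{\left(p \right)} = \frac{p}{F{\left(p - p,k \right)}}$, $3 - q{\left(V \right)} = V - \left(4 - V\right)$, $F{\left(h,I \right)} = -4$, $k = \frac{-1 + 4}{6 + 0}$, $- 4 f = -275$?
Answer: $-71$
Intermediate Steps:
$f = \frac{275}{4}$ ($f = \left(- \frac{1}{4}\right) \left(-275\right) = \frac{275}{4} \approx 68.75$)
$k = \frac{1}{2}$ ($k = \frac{3}{6} = 3 \cdot \frac{1}{6} = \frac{1}{2} \approx 0.5$)
$q{\left(V \right)} = 7 - 2 V$ ($q{\left(V \right)} = 3 - \left(V - \left(4 - V\right)\right) = 3 - \left(V + \left(-4 + V\right)\right) = 3 - \left(-4 + 2 V\right) = 7 - 2 V$)
$r{\left(p \right)} = - \frac{p}{4}$ ($r{\left(p \right)} = \frac{p}{-4} = p \left(- \frac{1}{4}\right) = - \frac{p}{4}$)
$r{\left(q{\left(-1 \right)} \right)} - f = - \frac{7 - -2}{4} - \frac{275}{4} = - \frac{7 + 2}{4} - \frac{275}{4} = \left(- \frac{1}{4}\right) 9 - \frac{275}{4} = - \frac{9}{4} - \frac{275}{4} = -71$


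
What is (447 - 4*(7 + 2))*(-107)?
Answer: -43977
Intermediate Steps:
(447 - 4*(7 + 2))*(-107) = (447 - 4*9)*(-107) = (447 - 36)*(-107) = 411*(-107) = -43977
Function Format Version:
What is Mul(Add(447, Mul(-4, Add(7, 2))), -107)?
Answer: -43977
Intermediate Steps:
Mul(Add(447, Mul(-4, Add(7, 2))), -107) = Mul(Add(447, Mul(-4, 9)), -107) = Mul(Add(447, -36), -107) = Mul(411, -107) = -43977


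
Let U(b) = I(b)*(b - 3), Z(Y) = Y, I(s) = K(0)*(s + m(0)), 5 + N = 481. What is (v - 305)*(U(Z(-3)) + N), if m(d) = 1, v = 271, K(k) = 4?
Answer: -17816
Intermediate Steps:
N = 476 (N = -5 + 481 = 476)
I(s) = 4 + 4*s (I(s) = 4*(s + 1) = 4*(1 + s) = 4 + 4*s)
U(b) = (-3 + b)*(4 + 4*b) (U(b) = (4 + 4*b)*(b - 3) = (4 + 4*b)*(-3 + b) = (-3 + b)*(4 + 4*b))
(v - 305)*(U(Z(-3)) + N) = (271 - 305)*(4*(1 - 3)*(-3 - 3) + 476) = -34*(4*(-2)*(-6) + 476) = -34*(48 + 476) = -34*524 = -17816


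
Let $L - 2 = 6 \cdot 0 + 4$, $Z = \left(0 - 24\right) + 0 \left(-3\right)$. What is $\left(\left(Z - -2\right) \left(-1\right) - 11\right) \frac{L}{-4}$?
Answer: $- \frac{33}{2} \approx -16.5$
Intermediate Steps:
$Z = -24$ ($Z = \left(0 - 24\right) + 0 = -24 + 0 = -24$)
$L = 6$ ($L = 2 + \left(6 \cdot 0 + 4\right) = 2 + \left(0 + 4\right) = 2 + 4 = 6$)
$\left(\left(Z - -2\right) \left(-1\right) - 11\right) \frac{L}{-4} = \left(\left(-24 - -2\right) \left(-1\right) - 11\right) \frac{6}{-4} = \left(\left(-24 + 2\right) \left(-1\right) - 11\right) 6 \left(- \frac{1}{4}\right) = \left(\left(-22\right) \left(-1\right) - 11\right) \left(- \frac{3}{2}\right) = \left(22 - 11\right) \left(- \frac{3}{2}\right) = 11 \left(- \frac{3}{2}\right) = - \frac{33}{2}$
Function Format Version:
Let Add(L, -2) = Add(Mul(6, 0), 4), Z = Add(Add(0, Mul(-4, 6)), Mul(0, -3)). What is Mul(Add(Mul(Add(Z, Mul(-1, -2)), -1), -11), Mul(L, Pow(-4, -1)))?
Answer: Rational(-33, 2) ≈ -16.500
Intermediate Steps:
Z = -24 (Z = Add(Add(0, -24), 0) = Add(-24, 0) = -24)
L = 6 (L = Add(2, Add(Mul(6, 0), 4)) = Add(2, Add(0, 4)) = Add(2, 4) = 6)
Mul(Add(Mul(Add(Z, Mul(-1, -2)), -1), -11), Mul(L, Pow(-4, -1))) = Mul(Add(Mul(Add(-24, Mul(-1, -2)), -1), -11), Mul(6, Pow(-4, -1))) = Mul(Add(Mul(Add(-24, 2), -1), -11), Mul(6, Rational(-1, 4))) = Mul(Add(Mul(-22, -1), -11), Rational(-3, 2)) = Mul(Add(22, -11), Rational(-3, 2)) = Mul(11, Rational(-3, 2)) = Rational(-33, 2)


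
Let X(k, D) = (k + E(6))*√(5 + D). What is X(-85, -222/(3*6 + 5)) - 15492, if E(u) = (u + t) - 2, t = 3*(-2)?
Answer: -15492 - 87*I*√2461/23 ≈ -15492.0 - 187.65*I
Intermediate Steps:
t = -6
E(u) = -8 + u (E(u) = (u - 6) - 2 = (-6 + u) - 2 = -8 + u)
X(k, D) = √(5 + D)*(-2 + k) (X(k, D) = (k + (-8 + 6))*√(5 + D) = (k - 2)*√(5 + D) = (-2 + k)*√(5 + D) = √(5 + D)*(-2 + k))
X(-85, -222/(3*6 + 5)) - 15492 = √(5 - 222/(3*6 + 5))*(-2 - 85) - 15492 = √(5 - 222/(18 + 5))*(-87) - 15492 = √(5 - 222/23)*(-87) - 15492 = √(-107/23)*(-87) - 15492 = (I*√2461/23)*(-87) - 15492 = -87*I*√2461/23 - 15492 = -15492 - 87*I*√2461/23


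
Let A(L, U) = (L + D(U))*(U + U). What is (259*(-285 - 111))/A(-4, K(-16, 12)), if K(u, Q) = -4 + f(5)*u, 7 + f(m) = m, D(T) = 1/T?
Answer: 462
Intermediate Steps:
D(T) = 1/T
f(m) = -7 + m
K(u, Q) = -4 - 2*u (K(u, Q) = -4 + (-7 + 5)*u = -4 - 2*u)
A(L, U) = 2*U*(L + 1/U) (A(L, U) = (L + 1/U)*(U + U) = (L + 1/U)*(2*U) = 2*U*(L + 1/U))
(259*(-285 - 111))/A(-4, K(-16, 12)) = (259*(-285 - 111))/(2 + 2*(-4)*(-4 - 2*(-16))) = (259*(-396))/(2 + 2*(-4)*(-4 + 32)) = -102564/(2 + 2*(-4)*28) = -102564/(2 - 224) = -102564/(-222) = -102564*(-1/222) = 462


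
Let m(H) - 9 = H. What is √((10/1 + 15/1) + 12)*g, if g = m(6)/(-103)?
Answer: -15*√37/103 ≈ -0.88584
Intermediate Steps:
m(H) = 9 + H
g = -15/103 (g = (9 + 6)/(-103) = 15*(-1/103) = -15/103 ≈ -0.14563)
√((10/1 + 15/1) + 12)*g = √((10/1 + 15/1) + 12)*(-15/103) = √((10*1 + 15*1) + 12)*(-15/103) = √((10 + 15) + 12)*(-15/103) = √(25 + 12)*(-15/103) = √37*(-15/103) = -15*√37/103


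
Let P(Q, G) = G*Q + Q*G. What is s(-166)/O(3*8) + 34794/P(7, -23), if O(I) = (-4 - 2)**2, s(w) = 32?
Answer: -155285/1449 ≈ -107.17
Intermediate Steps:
P(Q, G) = 2*G*Q (P(Q, G) = G*Q + G*Q = 2*G*Q)
O(I) = 36 (O(I) = (-6)**2 = 36)
s(-166)/O(3*8) + 34794/P(7, -23) = 32/36 + 34794/((2*(-23)*7)) = 32*(1/36) + 34794/(-322) = 8/9 + 34794*(-1/322) = 8/9 - 17397/161 = -155285/1449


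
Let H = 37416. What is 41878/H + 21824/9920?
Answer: 310483/93540 ≈ 3.3193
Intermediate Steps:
41878/H + 21824/9920 = 41878/37416 + 21824/9920 = 41878*(1/37416) + 21824*(1/9920) = 20939/18708 + 11/5 = 310483/93540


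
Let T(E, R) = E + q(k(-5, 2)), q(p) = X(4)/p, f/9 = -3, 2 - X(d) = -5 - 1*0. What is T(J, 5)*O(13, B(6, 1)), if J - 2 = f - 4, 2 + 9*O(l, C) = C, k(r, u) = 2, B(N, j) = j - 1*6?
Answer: 119/6 ≈ 19.833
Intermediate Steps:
B(N, j) = -6 + j (B(N, j) = j - 6 = -6 + j)
X(d) = 7 (X(d) = 2 - (-5 - 1*0) = 2 - (-5 + 0) = 2 - 1*(-5) = 2 + 5 = 7)
f = -27 (f = 9*(-3) = -27)
O(l, C) = -2/9 + C/9
q(p) = 7/p
J = -29 (J = 2 + (-27 - 4) = 2 - 31 = -29)
T(E, R) = 7/2 + E (T(E, R) = E + 7/2 = 7/2 + E)
T(J, 5)*O(13, B(6, 1)) = (7/2 - 29)*(-2/9 + (-6 + 1)/9) = -51*(-2/9 + (⅑)*(-5))/2 = -51*(-2/9 - 5/9)/2 = -51/2*(-7/9) = 119/6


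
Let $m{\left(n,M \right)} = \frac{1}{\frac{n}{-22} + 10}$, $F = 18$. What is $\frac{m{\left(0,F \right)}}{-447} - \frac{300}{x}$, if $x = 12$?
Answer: $- \frac{111751}{4470} \approx -25.0$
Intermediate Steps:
$m{\left(n,M \right)} = \frac{1}{10 - \frac{n}{22}}$ ($m{\left(n,M \right)} = \frac{1}{n \left(- \frac{1}{22}\right) + 10} = \frac{1}{- \frac{n}{22} + 10} = \frac{1}{10 - \frac{n}{22}}$)
$\frac{m{\left(0,F \right)}}{-447} - \frac{300}{x} = \frac{\left(-22\right) \frac{1}{-220 + 0}}{-447} - \frac{300}{12} = - \frac{22}{-220} \left(- \frac{1}{447}\right) - 25 = \left(-22\right) \left(- \frac{1}{220}\right) \left(- \frac{1}{447}\right) - 25 = \frac{1}{10} \left(- \frac{1}{447}\right) - 25 = - \frac{1}{4470} - 25 = - \frac{111751}{4470}$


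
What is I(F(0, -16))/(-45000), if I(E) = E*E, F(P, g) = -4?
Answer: -2/5625 ≈ -0.00035556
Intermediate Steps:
I(E) = E²
I(F(0, -16))/(-45000) = (-4)²/(-45000) = 16*(-1/45000) = -2/5625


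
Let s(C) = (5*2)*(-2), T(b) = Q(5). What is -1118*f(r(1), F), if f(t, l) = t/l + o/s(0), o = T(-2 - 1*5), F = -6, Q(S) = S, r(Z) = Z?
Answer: 2795/6 ≈ 465.83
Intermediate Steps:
T(b) = 5
o = 5
s(C) = -20 (s(C) = 10*(-2) = -20)
f(t, l) = -¼ + t/l (f(t, l) = t/l + 5/(-20) = t/l + 5*(-1/20) = t/l - ¼ = -¼ + t/l)
-1118*f(r(1), F) = -1118*(1 - ¼*(-6))/(-6) = -(-559)*(1 + 3/2)/3 = -(-559)*5/(3*2) = -1118*(-5/12) = 2795/6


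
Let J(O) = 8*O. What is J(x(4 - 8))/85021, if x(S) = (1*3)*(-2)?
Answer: -48/85021 ≈ -0.00056457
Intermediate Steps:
x(S) = -6 (x(S) = 3*(-2) = -6)
J(x(4 - 8))/85021 = (8*(-6))/85021 = -48*1/85021 = -48/85021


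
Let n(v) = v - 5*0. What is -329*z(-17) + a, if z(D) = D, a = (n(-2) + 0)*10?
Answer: 5573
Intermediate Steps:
n(v) = v (n(v) = v + 0 = v)
a = -20 (a = (-2 + 0)*10 = -2*10 = -20)
-329*z(-17) + a = -329*(-17) - 20 = 5593 - 20 = 5573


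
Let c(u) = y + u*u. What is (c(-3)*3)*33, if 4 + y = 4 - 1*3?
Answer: 594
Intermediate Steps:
y = -3 (y = -4 + (4 - 1*3) = -4 + (4 - 3) = -4 + 1 = -3)
c(u) = -3 + u² (c(u) = -3 + u*u = -3 + u²)
(c(-3)*3)*33 = ((-3 + (-3)²)*3)*33 = ((-3 + 9)*3)*33 = (6*3)*33 = 18*33 = 594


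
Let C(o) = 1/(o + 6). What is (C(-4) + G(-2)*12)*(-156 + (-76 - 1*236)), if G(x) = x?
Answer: 10998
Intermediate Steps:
C(o) = 1/(6 + o)
(C(-4) + G(-2)*12)*(-156 + (-76 - 1*236)) = (1/(6 - 4) - 2*12)*(-156 + (-76 - 1*236)) = (1/2 - 24)*(-156 + (-76 - 236)) = (½ - 24)*(-156 - 312) = -47/2*(-468) = 10998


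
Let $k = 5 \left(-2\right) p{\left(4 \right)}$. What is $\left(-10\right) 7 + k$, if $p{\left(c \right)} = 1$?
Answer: $-80$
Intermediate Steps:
$k = -10$ ($k = 5 \left(-2\right) 1 = \left(-10\right) 1 = -10$)
$\left(-10\right) 7 + k = \left(-10\right) 7 - 10 = -70 - 10 = -80$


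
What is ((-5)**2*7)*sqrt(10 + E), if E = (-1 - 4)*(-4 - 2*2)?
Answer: 875*sqrt(2) ≈ 1237.4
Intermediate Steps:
E = 40 (E = -5*(-4 - 4) = -5*(-8) = 40)
((-5)**2*7)*sqrt(10 + E) = ((-5)**2*7)*sqrt(10 + 40) = (25*7)*sqrt(50) = 175*(5*sqrt(2)) = 875*sqrt(2)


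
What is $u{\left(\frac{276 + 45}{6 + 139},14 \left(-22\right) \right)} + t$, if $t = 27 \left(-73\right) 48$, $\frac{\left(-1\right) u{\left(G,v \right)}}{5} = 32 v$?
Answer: $-45328$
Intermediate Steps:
$u{\left(G,v \right)} = - 160 v$ ($u{\left(G,v \right)} = - 5 \cdot 32 v = - 160 v$)
$t = -94608$ ($t = \left(-1971\right) 48 = -94608$)
$u{\left(\frac{276 + 45}{6 + 139},14 \left(-22\right) \right)} + t = - 160 \cdot 14 \left(-22\right) - 94608 = \left(-160\right) \left(-308\right) - 94608 = 49280 - 94608 = -45328$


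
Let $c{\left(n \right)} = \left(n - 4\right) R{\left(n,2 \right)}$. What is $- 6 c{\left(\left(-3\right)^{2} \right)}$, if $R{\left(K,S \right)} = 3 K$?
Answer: $-810$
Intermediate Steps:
$c{\left(n \right)} = 3 n \left(-4 + n\right)$ ($c{\left(n \right)} = \left(n - 4\right) 3 n = \left(-4 + n\right) 3 n = 3 n \left(-4 + n\right)$)
$- 6 c{\left(\left(-3\right)^{2} \right)} = - 6 \cdot 3 \left(-3\right)^{2} \left(-4 + \left(-3\right)^{2}\right) = - 6 \cdot 3 \cdot 9 \left(-4 + 9\right) = - 6 \cdot 3 \cdot 9 \cdot 5 = \left(-6\right) 135 = -810$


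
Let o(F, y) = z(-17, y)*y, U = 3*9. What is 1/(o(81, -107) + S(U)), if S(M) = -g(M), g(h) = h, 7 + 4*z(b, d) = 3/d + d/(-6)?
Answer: -24/7585 ≈ -0.0031641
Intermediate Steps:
U = 27
z(b, d) = -7/4 - d/24 + 3/(4*d) (z(b, d) = -7/4 + (3/d + d/(-6))/4 = -7/4 + (3/d + d*(-⅙))/4 = -7/4 + (3/d - d/6)/4 = -7/4 + (-d/24 + 3/(4*d)) = -7/4 - d/24 + 3/(4*d))
o(F, y) = ¾ - y*(42 + y)/24 (o(F, y) = ((18 - y*(42 + y))/(24*y))*y = ¾ - y*(42 + y)/24)
S(M) = -M
1/(o(81, -107) + S(U)) = 1/((¾ - 1/24*(-107)*(42 - 107)) - 1*27) = 1/((¾ - 1/24*(-107)*(-65)) - 27) = 1/((¾ - 6955/24) - 27) = 1/(-6937/24 - 27) = 1/(-7585/24) = -24/7585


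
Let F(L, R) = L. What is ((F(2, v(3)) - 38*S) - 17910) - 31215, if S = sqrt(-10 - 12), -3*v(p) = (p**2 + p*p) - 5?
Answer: -49123 - 38*I*sqrt(22) ≈ -49123.0 - 178.24*I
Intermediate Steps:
v(p) = 5/3 - 2*p**2/3 (v(p) = -((p**2 + p*p) - 5)/3 = -((p**2 + p**2) - 5)/3 = -(2*p**2 - 5)/3 = -(-5 + 2*p**2)/3 = 5/3 - 2*p**2/3)
S = I*sqrt(22) (S = sqrt(-22) = I*sqrt(22) ≈ 4.6904*I)
((F(2, v(3)) - 38*S) - 17910) - 31215 = ((2 - 38*I*sqrt(22)) - 17910) - 31215 = (-17908 - 38*I*sqrt(22)) - 31215 = -49123 - 38*I*sqrt(22)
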